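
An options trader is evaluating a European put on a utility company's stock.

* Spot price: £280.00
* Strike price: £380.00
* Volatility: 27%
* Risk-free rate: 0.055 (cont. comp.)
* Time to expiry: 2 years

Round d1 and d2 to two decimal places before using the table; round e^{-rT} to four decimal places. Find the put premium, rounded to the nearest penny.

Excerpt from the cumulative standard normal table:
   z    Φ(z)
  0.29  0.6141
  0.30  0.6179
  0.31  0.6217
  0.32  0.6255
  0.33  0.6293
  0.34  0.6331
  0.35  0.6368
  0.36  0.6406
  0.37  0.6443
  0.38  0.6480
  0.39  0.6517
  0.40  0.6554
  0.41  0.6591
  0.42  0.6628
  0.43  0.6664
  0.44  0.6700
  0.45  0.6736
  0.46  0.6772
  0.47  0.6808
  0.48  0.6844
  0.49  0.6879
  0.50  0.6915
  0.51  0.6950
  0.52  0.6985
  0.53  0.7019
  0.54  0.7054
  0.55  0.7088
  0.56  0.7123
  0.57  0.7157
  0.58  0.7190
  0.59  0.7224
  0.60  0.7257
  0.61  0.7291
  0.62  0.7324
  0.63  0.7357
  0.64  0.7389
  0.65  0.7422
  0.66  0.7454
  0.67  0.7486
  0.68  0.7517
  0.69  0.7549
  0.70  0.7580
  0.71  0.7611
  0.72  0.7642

T = 2;  σ√T = 0.3818
ln(S/K) + (r + σ²/2)T = ln(280/380) + (0.055 + 0.27²/2)·2 = -0.3054 + 0.1829 = -0.1225
d₁ = -0.1225 / 0.3818 = -0.3208 ⇒ -0.32
d₂ = d₁ − σ√T = -0.3208 − 0.3818 = -0.7026 ⇒ -0.70
exp(−rT) = exp(−0.055·2) = 0.8958
P = 380·0.8958·N(0.70) − 280·N(0.32) = 380·0.8958·0.7580 − 280·0.6255 = 258.0262 − 175.1400 = 82.8862

£82.89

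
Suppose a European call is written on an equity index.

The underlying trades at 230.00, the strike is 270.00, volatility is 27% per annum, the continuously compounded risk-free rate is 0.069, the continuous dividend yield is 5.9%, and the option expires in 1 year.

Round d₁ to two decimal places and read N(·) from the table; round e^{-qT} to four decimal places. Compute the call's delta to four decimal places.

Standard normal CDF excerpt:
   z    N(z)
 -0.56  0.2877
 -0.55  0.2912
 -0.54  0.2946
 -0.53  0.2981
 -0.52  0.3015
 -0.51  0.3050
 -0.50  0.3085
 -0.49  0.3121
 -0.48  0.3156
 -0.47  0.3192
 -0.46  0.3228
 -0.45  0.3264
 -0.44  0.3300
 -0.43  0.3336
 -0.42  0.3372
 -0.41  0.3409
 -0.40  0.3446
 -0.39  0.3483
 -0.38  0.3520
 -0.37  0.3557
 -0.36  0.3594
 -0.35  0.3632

0.3179

σ√T = 0.27 × 1.0000 = 0.2700
ln(S/K) + (r − q + σ²/2)T = ln(230/270) + (0.069 − 0.059 + 0.27²/2)·1 = -0.1603 + 0.0465 = -0.1139
d₁ = -0.1139 / 0.2700 = -0.4218 ≈ -0.42
N(d₁) = N(-0.42) = 0.3372
Δ_call = e^(−qT)·N(d₁) = 0.9427·0.3372 = 0.3179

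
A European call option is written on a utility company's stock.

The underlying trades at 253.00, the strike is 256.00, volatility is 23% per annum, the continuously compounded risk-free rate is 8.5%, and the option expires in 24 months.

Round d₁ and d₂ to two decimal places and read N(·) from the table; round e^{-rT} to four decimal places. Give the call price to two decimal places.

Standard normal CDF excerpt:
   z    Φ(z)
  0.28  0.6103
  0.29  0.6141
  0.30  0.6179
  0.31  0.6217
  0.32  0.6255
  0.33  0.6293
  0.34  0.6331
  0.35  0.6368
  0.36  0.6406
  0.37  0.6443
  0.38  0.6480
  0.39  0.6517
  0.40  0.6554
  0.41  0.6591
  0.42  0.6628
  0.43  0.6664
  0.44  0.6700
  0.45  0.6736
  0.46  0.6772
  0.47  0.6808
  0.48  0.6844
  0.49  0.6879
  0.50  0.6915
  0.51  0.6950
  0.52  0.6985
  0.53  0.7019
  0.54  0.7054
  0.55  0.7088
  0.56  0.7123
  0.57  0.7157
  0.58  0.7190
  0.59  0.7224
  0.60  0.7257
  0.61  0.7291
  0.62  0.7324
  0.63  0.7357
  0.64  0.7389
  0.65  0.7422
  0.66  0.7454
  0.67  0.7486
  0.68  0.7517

T = 2;  σ√T = 0.3253
ln(S/K) + (r + σ²/2)T = ln(253/256) + (0.085 + 0.23²/2)·2 = -0.0118 + 0.2229 = 0.2111
d₁ = 0.2111 / 0.3253 = 0.6490 ≈ 0.65
d₂ = d₁ − σ√T = 0.6490 − 0.3253 = 0.3238 ≈ 0.32
e^(−rT) = e^(−0.085·2) = 0.8437
C = 253·N(0.65) − 256·0.8437·N(0.32) = 253·0.7422 − 256·0.8437·0.6255 = 187.7766 − 135.1000 = 52.6766

52.68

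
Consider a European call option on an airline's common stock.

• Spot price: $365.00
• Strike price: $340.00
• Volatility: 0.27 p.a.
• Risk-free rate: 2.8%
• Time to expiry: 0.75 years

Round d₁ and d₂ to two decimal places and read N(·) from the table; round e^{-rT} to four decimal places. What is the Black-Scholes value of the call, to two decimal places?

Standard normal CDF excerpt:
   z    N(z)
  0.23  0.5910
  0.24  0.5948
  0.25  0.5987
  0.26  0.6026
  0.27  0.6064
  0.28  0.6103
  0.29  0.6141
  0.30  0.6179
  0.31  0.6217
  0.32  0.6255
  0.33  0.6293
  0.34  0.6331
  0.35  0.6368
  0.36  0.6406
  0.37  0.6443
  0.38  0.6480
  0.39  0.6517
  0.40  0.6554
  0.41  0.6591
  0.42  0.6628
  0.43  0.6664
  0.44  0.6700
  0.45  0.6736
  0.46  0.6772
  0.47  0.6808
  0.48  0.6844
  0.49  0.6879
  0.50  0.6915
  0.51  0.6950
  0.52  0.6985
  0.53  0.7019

T = 0.75;  σ√T = 0.2338
ln(S/K) + (r + σ²/2)T = ln(365/340) + (0.028 + 0.27²/2)·0.75 = 0.0710 + 0.0483 = 0.1193
d₁ = 0.1193 / 0.2338 = 0.5102 which rounds to 0.51
d₂ = d₁ − σ√T = 0.5102 − 0.2338 = 0.2763 which rounds to 0.28
e^(−rT) = e^(−0.028·0.75) = 0.9792
N(d₁) = N(0.51) = 0.6950;  N(d₂) = N(0.28) = 0.6103
C = 365·0.6950 − 340·0.9792·0.6103 = 253.6750 − 203.1860 = 50.4890

$50.49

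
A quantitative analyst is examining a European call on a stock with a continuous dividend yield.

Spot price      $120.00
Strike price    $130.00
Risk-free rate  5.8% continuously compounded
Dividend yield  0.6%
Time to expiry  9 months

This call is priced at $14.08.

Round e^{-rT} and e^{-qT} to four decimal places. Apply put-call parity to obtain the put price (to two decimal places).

$19.08

exp(−qT) = exp(−0.006·0.75) = 0.9955;  exp(−rT) = exp(−0.058·0.75) = 0.9574
Put-call parity: C − P = S·e^(−qT) − K·e^(−rT) = 120·0.9955 − 130·0.9574 = 119.4600 − 124.4620 = -5.0020
P = C − (C − P) = 14.08 − (-5.0020) = 19.0820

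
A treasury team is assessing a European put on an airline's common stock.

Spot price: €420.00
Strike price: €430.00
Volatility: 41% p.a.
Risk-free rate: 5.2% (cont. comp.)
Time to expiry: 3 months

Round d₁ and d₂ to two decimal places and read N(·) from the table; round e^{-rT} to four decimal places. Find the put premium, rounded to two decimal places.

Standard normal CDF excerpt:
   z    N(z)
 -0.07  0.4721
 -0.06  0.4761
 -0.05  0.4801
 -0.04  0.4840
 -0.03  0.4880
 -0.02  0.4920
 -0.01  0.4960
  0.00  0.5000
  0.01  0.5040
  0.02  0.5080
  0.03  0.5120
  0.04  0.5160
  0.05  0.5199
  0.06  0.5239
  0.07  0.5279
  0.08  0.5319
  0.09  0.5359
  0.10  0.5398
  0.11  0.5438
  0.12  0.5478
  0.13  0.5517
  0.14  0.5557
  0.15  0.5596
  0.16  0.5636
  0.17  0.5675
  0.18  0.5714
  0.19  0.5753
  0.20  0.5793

σ√T = 0.41·√0.25 = 0.2050
ln(S/K) + (r + σ²/2)T = ln(420/430) + (0.052 + 0.41²/2)·0.25 = -0.0235 + 0.0340 = 0.0105
d₁ = 0.0105 / 0.2050 = 0.0511 ⇒ 0.05
d₂ = d₁ − σ√T = 0.0511 − 0.2050 = -0.1539 ⇒ -0.15
exp(−rT) = exp(−0.052·0.25) = 0.9871
N(−d₂) = N(0.15) = 0.5596;  N(−d₁) = N(-0.05) = 0.4801
P = 430·0.9871·0.5596 − 420·0.4801 = 237.5239 − 201.6420 = 35.8819

€35.88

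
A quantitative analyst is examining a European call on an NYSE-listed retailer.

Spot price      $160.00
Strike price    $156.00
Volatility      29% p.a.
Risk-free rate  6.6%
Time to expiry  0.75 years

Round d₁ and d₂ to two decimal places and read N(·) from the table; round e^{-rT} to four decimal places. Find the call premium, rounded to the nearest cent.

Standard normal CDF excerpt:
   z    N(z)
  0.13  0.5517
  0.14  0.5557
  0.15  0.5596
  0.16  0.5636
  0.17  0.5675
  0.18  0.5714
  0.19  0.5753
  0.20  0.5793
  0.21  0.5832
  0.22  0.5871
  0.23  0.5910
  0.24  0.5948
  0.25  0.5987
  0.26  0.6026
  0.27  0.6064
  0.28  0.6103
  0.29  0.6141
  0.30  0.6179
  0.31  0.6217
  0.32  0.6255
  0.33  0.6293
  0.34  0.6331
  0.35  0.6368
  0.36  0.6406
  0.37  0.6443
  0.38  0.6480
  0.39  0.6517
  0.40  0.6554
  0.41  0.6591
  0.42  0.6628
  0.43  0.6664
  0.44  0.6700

T = 0.75;  σ√T = 0.2511
d₁ = [ln(160/156) + (0.066 + ½·0.29²)·0.75] / (σ√T) = (0.0253 + 0.0810) / 0.2511 = 0.4235 ⇒ 0.42
d₂ = 0.4235 − 0.2511 = 0.1723 ⇒ 0.17
e^(−rT) = e^(−0.066·0.75) = 0.9517
N(d₁) = N(0.42) = 0.6628;  N(d₂) = N(0.17) = 0.5675
C = 160·0.6628 − 156·0.9517·0.5675 = 106.0480 − 84.2540 = 21.7940

$21.79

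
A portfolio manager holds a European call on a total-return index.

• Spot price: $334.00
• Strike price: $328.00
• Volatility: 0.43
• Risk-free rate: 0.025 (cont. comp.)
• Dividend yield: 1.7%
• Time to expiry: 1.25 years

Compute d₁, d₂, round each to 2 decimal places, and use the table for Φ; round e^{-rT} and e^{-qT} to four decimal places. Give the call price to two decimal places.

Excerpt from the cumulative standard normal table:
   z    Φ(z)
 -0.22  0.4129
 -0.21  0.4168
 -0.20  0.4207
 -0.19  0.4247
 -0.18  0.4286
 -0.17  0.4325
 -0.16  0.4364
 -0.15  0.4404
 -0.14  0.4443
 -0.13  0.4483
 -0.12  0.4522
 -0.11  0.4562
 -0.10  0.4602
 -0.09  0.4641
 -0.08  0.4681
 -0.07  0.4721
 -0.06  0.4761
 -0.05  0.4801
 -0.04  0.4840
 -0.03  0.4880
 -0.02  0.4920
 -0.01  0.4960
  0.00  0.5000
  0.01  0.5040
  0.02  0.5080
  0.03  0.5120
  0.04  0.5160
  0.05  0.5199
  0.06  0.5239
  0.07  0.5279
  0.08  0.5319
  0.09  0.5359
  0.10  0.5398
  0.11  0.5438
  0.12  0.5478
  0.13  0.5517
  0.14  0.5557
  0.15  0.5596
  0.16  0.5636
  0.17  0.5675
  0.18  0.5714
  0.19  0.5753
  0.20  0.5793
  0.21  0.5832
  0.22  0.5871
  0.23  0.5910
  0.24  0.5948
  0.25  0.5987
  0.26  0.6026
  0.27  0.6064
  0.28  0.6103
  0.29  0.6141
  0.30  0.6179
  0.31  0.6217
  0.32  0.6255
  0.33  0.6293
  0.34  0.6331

$65.79

σ√T = 0.43 × 1.1180 = 0.4808
d₁ = [ln(334/328) + (0.025 − 0.017 + ½·0.43²)·1.25] / (σ√T) = (0.0181 + 0.1256) / 0.4808 = 0.2989 ⇒ 0.30
d₂ = 0.2989 − 0.4808 = -0.1819 ⇒ -0.18
e^(−qT) = e^(−0.017·1.25) = 0.9790;  e^(−rT) = e^(−0.025·1.25) = 0.9692
C = 334·0.9790·N(0.30) − 328·0.9692·N(-0.18) = 334·0.9790·0.6179 − 328·0.9692·0.4286 = 202.0446 − 136.2509 = 65.7937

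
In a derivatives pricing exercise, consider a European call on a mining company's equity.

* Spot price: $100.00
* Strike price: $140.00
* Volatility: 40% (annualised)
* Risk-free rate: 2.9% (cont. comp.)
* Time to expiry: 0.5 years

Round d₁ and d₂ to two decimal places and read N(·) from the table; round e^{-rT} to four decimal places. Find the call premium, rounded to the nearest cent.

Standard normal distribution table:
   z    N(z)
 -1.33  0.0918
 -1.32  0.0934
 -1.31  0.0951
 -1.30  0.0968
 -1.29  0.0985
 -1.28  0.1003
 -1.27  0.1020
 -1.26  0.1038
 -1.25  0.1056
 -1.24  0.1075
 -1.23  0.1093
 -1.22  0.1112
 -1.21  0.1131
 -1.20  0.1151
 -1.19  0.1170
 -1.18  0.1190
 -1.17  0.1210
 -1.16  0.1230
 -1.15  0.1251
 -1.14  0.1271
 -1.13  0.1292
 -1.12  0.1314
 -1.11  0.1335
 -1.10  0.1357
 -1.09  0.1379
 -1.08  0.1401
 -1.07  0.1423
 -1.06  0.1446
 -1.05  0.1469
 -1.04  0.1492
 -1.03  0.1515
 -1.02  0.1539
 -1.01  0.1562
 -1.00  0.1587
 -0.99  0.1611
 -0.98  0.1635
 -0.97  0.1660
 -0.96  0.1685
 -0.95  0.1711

σ√T = 0.4·√0.5 = 0.2828
d₁ = [ln(100/140) + (0.029 + 0.4²/2)·0.5] / 0.2828 = [-0.3365 + 0.0545] / 0.2828 = -0.9969 which rounds to -1.00
d₂ = d₁ − σ√T = -0.9969 − 0.2828 = -1.2798 which rounds to -1.28
exp(−rT) = exp(−0.029·0.5) = 0.9856
N(d₁) = N(-1.00) = 0.1587;  N(d₂) = N(-1.28) = 0.1003
C = 100·0.1587 − 140·0.9856·0.1003 = 15.8700 − 13.8398 = 2.0302

$2.03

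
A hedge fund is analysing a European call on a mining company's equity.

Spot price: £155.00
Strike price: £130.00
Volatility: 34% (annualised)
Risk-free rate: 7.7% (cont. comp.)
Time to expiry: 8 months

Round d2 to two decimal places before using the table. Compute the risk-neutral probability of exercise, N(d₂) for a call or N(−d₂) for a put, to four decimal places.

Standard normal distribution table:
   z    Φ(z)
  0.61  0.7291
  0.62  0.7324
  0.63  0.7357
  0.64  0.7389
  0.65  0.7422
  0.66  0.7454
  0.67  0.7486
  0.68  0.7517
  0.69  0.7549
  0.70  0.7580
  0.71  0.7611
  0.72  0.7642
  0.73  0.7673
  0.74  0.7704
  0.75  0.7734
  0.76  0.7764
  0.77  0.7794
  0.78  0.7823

0.7517

T = 0.6667;  σ√T = 0.2776
d₁ = [ln(155/130) + (0.077 + 0.34²/2)·0.6667] / 0.2776 = [0.1759 + 0.0899] / 0.2776 = 0.9573 → 0.96
d₂ = d₁ − σ√T = 0.9573 − 0.2776 = 0.6797 → 0.68
Pr(exercise) under Q = N(d₂) = 0.7517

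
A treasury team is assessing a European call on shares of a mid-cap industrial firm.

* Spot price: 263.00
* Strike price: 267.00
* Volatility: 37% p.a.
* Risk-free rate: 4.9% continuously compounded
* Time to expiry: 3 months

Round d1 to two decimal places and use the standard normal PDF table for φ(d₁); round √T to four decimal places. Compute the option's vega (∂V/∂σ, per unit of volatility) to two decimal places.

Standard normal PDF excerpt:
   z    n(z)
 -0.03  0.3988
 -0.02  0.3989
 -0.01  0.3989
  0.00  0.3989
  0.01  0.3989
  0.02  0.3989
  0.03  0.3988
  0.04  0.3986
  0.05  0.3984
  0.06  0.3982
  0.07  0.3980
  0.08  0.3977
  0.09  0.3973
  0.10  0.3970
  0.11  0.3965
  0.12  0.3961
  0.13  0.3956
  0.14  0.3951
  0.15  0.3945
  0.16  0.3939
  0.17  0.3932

σ√T = 0.37 × 0.5000 = 0.1850
d₁ = [ln(263/267) + (0.049 + ½·0.37²)·0.25] / (σ√T) = (-0.0151 + 0.0294) / 0.1850 = 0.0771 which rounds to 0.08
√T = √0.25 = 0.5000
φ(d₁) = φ(0.08) = 0.3977
vega = S·φ(d₁)·√T = 263·0.3977·0.5000 = 52.2976

52.30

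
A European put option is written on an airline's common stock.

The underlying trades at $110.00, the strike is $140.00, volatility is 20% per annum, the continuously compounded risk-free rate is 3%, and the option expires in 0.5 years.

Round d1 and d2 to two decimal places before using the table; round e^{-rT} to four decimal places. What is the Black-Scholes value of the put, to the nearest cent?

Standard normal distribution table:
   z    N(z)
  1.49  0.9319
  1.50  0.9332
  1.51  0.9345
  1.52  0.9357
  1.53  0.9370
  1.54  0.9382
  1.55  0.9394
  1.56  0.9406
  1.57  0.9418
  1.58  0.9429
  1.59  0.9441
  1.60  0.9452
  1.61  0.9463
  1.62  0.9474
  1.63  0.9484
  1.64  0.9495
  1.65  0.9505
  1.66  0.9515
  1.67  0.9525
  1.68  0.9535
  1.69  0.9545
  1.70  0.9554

$28.29

σ√T = 0.2·√0.5 = 0.1414
d₁ = [ln(110/140) + (0.03 + 0.2²/2)·0.5] / 0.1414 = [-0.2412 + 0.0250] / 0.1414 = -1.5285 ≈ -1.53
d₂ = d₁ − σ√T = -1.5285 − 0.1414 = -1.6699 ≈ -1.67
exp(−rT) = exp(−0.03·0.5) = 0.9851
N(−d₂) = N(1.67) = 0.9525;  N(−d₁) = N(1.53) = 0.9370
P = 140·0.9851·0.9525 − 110·0.9370 = 131.3631 − 103.0700 = 28.2931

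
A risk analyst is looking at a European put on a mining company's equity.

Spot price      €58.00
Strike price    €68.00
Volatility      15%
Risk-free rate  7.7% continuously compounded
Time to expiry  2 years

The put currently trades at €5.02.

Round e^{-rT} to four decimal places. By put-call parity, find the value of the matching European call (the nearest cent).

e^(−rT) = e^(−0.077·2) = 0.8573
Put-call parity: C − P = S − K·e^(−rT) = 58 − 68·0.8573 = 58 − 58.2964 = -0.2964
C = P + (C − P) = 5.02 + (-0.2964) = 4.7236

€4.72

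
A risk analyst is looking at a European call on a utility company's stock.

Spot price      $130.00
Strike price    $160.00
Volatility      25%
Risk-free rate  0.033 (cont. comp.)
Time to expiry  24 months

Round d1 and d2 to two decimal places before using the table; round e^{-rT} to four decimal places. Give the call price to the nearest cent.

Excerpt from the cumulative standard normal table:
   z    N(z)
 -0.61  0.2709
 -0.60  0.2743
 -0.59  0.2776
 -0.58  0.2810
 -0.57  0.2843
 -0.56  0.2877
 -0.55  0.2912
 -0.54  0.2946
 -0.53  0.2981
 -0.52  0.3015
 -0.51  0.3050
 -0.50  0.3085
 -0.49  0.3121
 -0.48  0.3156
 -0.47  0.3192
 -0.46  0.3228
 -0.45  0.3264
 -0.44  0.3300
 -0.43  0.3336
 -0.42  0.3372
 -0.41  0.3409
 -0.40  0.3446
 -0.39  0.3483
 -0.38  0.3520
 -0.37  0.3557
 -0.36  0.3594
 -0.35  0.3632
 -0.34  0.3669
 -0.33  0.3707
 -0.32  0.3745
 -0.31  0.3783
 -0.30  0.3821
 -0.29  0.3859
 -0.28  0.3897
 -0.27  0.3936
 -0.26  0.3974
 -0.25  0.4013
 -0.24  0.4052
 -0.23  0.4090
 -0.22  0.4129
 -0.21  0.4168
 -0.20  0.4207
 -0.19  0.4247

$11.59

σ√T = 0.25·√2 = 0.3536
d₁ = [ln(130/160) + (0.033 + 0.25²/2)·2] / 0.3536 = [-0.2076 + 0.1285] / 0.3536 = -0.2238 ⇒ -0.22
d₂ = d₁ − σ√T = -0.2238 − 0.3536 = -0.5774 ⇒ -0.58
e^(−rT) = e^(−0.033·2) = 0.9361
C = 130·N(-0.22) − 160·0.9361·N(-0.58) = 130·0.4129 − 160·0.9361·0.2810 = 53.6770 − 42.0871 = 11.5899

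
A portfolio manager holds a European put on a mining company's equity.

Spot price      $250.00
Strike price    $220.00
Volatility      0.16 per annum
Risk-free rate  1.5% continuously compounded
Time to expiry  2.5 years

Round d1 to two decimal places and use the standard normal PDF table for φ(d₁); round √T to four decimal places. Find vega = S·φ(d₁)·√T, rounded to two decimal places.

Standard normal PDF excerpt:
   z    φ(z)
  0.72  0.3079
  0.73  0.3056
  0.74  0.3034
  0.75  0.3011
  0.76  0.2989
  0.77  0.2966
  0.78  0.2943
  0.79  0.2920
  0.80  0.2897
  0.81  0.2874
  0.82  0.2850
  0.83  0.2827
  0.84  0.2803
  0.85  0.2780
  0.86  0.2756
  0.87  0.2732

116.33

T = 2.5;  σ√T = 0.2530
d₁ = [ln(250/220) + (0.015 + 0.16²/2)·2.5] / 0.2530 = [0.1278 + 0.0695] / 0.2530 = 0.7800 ⇒ 0.78
√T = √2.5 = 1.5811
φ(d₁) = φ(0.78) = 0.2943
vega = S·φ(d₁)·√T = 250·0.2943·1.5811 = 116.3294
(Call and put vega coincide under Black-Scholes.)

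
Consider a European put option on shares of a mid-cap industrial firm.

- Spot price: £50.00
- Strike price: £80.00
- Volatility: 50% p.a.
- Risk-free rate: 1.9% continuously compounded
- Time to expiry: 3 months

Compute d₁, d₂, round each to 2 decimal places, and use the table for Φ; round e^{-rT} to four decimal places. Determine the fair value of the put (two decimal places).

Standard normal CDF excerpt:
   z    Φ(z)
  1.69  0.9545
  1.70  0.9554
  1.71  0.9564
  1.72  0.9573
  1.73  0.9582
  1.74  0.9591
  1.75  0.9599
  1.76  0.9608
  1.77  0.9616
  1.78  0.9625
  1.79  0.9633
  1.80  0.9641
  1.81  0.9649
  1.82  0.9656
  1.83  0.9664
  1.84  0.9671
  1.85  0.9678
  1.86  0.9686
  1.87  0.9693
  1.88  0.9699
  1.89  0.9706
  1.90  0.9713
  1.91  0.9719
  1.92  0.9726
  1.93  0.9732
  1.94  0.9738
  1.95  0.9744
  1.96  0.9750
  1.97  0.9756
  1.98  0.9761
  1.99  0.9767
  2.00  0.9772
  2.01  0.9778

σ√T = 0.5·√0.25 = 0.2500
d₁ = [ln(50/80) + (0.019 + 0.5²/2)·0.25] / 0.2500 = [-0.4700 + 0.0360] / 0.2500 = -1.7360 which rounds to -1.74
d₂ = d₁ − σ√T = -1.7360 − 0.2500 = -1.9860 which rounds to -1.99
exp(−rT) = exp(−0.019·0.25) = 0.9953
N(−d₂) = N(1.99) = 0.9767;  N(−d₁) = N(1.74) = 0.9591
P = 80·0.9953·0.9767 − 50·0.9591 = 77.7688 − 47.9550 = 29.8138

£29.81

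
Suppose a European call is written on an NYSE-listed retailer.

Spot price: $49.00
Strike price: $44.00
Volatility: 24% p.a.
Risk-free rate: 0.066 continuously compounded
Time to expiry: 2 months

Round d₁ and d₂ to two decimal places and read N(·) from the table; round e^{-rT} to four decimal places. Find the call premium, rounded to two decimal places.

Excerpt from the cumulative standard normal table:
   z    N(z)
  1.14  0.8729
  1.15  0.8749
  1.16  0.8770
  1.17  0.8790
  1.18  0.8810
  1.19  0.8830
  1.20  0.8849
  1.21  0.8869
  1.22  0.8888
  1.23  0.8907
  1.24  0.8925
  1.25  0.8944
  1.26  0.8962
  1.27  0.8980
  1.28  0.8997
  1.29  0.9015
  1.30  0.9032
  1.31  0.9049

σ√T = 0.24 × 0.4082 = 0.0980
d₁ = [ln(49/44) + (0.066 + ½·0.24²)·0.1667] / (σ√T) = (0.1076 + 0.0158) / 0.0980 = 1.2598 ≈ 1.26
d₂ = 1.2598 − 0.0980 = 1.1618 ≈ 1.16
exp(−rT) = exp(−0.066·0.1667) = 0.9891
C = 49·N(1.26) − 44·0.9891·N(1.16) = 49·0.8962 − 44·0.9891·0.8770 = 43.9138 − 38.1674 = 5.7464

$5.75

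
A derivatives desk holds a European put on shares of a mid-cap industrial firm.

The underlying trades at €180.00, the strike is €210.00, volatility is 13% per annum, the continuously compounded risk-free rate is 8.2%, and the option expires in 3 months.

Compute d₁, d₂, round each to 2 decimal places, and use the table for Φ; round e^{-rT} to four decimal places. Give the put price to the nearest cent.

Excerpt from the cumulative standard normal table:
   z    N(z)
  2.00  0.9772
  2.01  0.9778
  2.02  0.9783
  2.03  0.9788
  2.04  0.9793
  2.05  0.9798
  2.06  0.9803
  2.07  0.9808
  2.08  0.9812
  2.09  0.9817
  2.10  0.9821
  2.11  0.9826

€25.88

σ√T = 0.13 × 0.5000 = 0.0650
d₁ = [ln(180/210) + (0.082 + 0.13²/2)·0.25] / 0.0650 = [-0.1542 + 0.0226] / 0.0650 = -2.0237 ⇒ -2.02
d₂ = d₁ − σ√T = -2.0237 − 0.0650 = -2.0887 ⇒ -2.09
e^(−rT) = e^(−0.082·0.25) = 0.9797
N(−d₂) = N(2.09) = 0.9817;  N(−d₁) = N(2.02) = 0.9783
P = 210·0.9797·0.9817 − 180·0.9783 = 201.9720 − 176.0940 = 25.8780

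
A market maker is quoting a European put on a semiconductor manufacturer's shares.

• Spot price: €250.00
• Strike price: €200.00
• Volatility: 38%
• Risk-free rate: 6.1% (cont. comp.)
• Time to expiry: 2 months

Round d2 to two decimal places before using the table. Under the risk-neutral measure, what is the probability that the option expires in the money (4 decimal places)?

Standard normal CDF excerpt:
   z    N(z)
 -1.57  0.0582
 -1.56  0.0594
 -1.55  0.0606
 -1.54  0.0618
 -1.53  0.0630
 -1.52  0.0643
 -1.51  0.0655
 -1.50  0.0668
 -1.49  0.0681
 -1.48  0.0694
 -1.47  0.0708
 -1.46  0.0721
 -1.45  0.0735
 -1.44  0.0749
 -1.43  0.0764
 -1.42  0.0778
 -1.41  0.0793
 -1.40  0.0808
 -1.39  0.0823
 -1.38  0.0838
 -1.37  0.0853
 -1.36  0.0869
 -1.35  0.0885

σ√T = 0.38 × 0.4082 = 0.1551
ln(S/K) + (r + σ²/2)T = ln(250/200) + (0.061 + 0.38²/2)·0.1667 = 0.2231 + 0.0222 = 0.2453
d₁ = 0.2453 / 0.1551 = 1.5815 ≈ 1.58
d₂ = d₁ − σ√T = 1.5815 − 0.1551 = 1.4264 ≈ 1.43
Pr(exercise) under Q = N(−d₂) = N(-1.43) = 0.0764

0.0764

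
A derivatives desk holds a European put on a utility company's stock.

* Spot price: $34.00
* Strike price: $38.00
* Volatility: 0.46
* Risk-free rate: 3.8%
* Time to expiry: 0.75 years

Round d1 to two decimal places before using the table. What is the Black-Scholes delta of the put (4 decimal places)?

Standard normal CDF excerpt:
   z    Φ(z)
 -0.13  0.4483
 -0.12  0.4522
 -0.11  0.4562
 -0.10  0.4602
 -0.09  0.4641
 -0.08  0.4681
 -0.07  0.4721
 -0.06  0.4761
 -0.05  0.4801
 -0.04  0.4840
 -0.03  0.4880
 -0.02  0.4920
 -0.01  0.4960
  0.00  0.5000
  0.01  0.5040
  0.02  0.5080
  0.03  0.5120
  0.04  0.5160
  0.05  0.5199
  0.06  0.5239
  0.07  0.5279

-0.5040

T = 0.75;  σ√T = 0.3984
d₁ = [ln(34/38) + (0.038 + ½·0.46²)·0.75] / (σ√T) = (-0.1112 + 0.1079) / 0.3984 = -0.0085 ≈ -0.01
N(d₁) = N(-0.01) = 0.4960
Δ_put = N(d₁) − 1 = 0.4960 − 1 = -0.5040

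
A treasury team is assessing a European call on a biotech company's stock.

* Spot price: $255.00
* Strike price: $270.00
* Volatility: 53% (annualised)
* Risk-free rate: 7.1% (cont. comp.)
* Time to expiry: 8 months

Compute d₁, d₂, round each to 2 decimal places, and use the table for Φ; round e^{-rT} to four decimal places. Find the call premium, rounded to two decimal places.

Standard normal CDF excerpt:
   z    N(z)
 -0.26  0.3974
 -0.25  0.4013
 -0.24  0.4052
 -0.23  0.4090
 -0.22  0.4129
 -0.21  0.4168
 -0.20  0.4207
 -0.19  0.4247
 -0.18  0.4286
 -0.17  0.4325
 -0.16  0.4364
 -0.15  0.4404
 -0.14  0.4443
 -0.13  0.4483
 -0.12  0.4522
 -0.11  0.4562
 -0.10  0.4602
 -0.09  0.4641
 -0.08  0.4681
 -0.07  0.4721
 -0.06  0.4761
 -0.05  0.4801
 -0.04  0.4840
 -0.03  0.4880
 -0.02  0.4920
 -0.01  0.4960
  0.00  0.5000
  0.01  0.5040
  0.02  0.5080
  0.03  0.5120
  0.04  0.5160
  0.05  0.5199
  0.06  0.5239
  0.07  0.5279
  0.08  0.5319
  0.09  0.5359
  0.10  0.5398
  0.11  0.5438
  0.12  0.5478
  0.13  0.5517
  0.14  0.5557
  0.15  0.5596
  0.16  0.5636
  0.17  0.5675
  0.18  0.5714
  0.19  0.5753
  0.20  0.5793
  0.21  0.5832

$42.35

T = 0.6667;  σ√T = 0.4327
ln(S/K) + (r + σ²/2)T = ln(255/270) + (0.071 + 0.53²/2)·0.6667 = -0.0572 + 0.1410 = 0.0838
d₁ = 0.0838 / 0.4327 = 0.1937 → 0.19
d₂ = d₁ − σ√T = 0.1937 − 0.4327 = -0.2391 → -0.24
exp(−rT) = exp(−0.071·0.6667) = 0.9538
C = 255·N(0.19) − 270·0.9538·N(-0.24) = 255·0.5753 − 270·0.9538·0.4052 = 146.7015 − 104.3495 = 42.3520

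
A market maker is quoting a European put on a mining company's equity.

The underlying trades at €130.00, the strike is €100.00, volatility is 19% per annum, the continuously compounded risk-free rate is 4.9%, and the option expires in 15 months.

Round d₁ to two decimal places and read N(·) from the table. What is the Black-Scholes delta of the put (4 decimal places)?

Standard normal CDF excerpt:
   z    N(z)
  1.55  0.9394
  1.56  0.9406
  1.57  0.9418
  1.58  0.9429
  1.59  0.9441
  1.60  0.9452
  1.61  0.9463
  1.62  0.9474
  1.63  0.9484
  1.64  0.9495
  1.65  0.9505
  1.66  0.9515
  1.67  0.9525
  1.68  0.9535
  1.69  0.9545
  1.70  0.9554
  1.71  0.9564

σ√T = 0.19·√1.25 = 0.2124
ln(S/K) + (r + σ²/2)T = ln(130/100) + (0.049 + 0.19²/2)·1.25 = 0.2624 + 0.0838 = 0.3462
d₁ = 0.3462 / 0.2124 = 1.6296 ≈ 1.63
N(d₁) = N(1.63) = 0.9484
Δ_put = N(d₁) − 1 = 0.9484 − 1 = -0.0516

-0.0516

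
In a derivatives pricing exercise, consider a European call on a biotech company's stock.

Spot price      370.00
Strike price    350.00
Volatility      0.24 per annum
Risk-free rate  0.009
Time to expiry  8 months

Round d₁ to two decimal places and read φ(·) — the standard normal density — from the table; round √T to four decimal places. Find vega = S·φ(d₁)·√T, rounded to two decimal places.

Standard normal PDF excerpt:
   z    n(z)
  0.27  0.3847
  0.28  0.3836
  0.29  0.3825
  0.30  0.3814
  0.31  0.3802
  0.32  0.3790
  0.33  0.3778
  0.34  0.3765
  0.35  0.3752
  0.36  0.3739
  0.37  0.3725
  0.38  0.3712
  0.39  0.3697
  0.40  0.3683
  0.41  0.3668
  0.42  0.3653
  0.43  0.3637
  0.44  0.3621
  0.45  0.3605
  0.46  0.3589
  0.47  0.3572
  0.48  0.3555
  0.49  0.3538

110.81

σ√T = 0.24·√0.6667 = 0.1960
d₁ = [ln(370/350) + (0.009 + ½·0.24²)·0.6667] / (σ√T) = (0.0556 + 0.0252) / 0.1960 = 0.4122 ≈ 0.41
√T = √0.6667 = 0.8165
φ(d₁) = φ(0.41) = 0.3668
vega = S·φ(d₁)·√T = 370·0.3668·0.8165 = 110.8121
(Vega is the same for a European call and put with the same parameters.)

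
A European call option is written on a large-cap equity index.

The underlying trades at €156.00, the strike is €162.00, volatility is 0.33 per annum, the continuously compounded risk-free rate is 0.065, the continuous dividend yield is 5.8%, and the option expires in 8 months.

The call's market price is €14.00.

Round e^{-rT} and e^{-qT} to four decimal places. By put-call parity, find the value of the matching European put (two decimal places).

e^(−qT) = e^(−0.058·0.6667) = 0.9621;  e^(−rT) = e^(−0.065·0.6667) = 0.9576
Put-call parity: C − P = S·e^(−qT) − K·e^(−rT) = 156·0.9621 − 162·0.9576 = 150.0876 − 155.1312 = -5.0436
P = C − (C − P) = 14.00 − (-5.0436) = 19.0436

€19.04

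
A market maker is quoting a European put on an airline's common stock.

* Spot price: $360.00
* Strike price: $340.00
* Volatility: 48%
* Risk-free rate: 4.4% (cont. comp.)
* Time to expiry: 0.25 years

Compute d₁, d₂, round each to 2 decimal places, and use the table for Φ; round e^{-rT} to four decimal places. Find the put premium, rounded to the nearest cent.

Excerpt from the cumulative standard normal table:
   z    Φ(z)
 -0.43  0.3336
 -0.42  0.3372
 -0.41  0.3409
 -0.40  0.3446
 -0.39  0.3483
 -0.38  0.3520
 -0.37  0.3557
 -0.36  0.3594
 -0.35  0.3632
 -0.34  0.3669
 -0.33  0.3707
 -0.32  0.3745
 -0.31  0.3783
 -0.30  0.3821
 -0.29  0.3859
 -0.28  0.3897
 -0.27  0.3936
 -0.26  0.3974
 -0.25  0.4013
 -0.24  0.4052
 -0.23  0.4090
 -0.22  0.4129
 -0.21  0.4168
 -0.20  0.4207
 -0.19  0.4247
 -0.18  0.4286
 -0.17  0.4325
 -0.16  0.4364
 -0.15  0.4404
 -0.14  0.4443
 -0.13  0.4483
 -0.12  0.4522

T = 0.25;  σ√T = 0.2400
d₁ = [ln(360/340) + (0.044 + ½·0.48²)·0.25] / (σ√T) = (0.0572 + 0.0398) / 0.2400 = 0.4040 which rounds to 0.40
d₂ = 0.4040 − 0.2400 = 0.1640 which rounds to 0.16
e^(−rT) = e^(−0.044·0.25) = 0.9891
P = 340·0.9891·N(-0.16) − 360·N(-0.40) = 340·0.9891·0.4364 − 360·0.3446 = 146.7587 − 124.0560 = 22.7027

$22.70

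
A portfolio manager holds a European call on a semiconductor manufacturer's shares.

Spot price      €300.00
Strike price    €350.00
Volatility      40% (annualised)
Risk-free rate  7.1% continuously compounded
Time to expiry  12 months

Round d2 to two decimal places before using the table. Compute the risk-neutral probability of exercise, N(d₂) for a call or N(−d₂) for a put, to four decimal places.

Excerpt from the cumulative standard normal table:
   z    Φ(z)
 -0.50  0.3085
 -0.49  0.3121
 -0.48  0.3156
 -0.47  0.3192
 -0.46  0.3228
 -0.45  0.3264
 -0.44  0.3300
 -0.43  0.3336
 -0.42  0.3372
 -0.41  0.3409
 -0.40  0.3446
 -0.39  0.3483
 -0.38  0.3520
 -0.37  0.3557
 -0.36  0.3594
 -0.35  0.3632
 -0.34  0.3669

0.3409

σ√T = 0.4 × 1.0000 = 0.4000
d₁ = [ln(300/350) + (0.071 + 0.4²/2)·1] / 0.4000 = [-0.1542 + 0.1510] / 0.4000 = -0.0079 which rounds to -0.01
d₂ = d₁ − σ√T = -0.0079 − 0.4000 = -0.4079 which rounds to -0.41
Risk-neutral Pr[S_T > K] = N(d₂) = N(-0.41) = 0.3409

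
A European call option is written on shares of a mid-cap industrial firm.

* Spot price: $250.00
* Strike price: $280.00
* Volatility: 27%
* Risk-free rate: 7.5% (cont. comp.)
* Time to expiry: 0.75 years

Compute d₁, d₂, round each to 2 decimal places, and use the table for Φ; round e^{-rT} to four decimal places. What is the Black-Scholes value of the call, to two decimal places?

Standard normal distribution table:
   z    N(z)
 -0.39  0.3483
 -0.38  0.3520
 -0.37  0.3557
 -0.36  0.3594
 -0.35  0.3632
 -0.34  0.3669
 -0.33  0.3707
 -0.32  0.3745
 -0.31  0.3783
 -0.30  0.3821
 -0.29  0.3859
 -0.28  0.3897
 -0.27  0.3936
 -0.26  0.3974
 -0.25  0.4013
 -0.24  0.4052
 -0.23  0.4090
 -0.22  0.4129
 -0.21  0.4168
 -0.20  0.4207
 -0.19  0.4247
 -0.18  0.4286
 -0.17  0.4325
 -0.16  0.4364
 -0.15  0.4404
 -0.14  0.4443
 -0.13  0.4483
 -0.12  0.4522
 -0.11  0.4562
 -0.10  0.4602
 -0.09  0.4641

σ√T = 0.27 × 0.8660 = 0.2338
d₁ = [ln(250/280) + (0.075 + ½·0.27²)·0.75] / (σ√T) = (-0.1133 + 0.0836) / 0.2338 = -0.1272 ⇒ -0.13
d₂ = -0.1272 − 0.2338 = -0.3610 ⇒ -0.36
e^(−rT) = e^(−0.075·0.75) = 0.9453
C = 250·N(-0.13) − 280·0.9453·N(-0.36) = 250·0.4483 − 280·0.9453·0.3594 = 112.0750 − 95.1274 = 16.9476

$16.95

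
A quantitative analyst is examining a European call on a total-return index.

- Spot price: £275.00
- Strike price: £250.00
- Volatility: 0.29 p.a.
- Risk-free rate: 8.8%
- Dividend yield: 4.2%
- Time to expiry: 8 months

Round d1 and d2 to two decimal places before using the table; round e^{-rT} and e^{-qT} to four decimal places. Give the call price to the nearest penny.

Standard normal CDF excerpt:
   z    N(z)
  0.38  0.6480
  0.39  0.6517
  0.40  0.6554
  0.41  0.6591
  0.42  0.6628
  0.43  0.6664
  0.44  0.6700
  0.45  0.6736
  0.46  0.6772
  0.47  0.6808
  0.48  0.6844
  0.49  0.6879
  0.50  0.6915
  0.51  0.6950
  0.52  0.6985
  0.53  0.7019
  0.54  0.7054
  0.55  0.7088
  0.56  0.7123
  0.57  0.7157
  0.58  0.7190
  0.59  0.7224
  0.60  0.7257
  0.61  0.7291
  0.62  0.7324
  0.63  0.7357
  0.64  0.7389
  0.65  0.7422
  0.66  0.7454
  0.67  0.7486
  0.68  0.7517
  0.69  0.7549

σ√T = 0.29 × 0.8165 = 0.2368
d₁ = [ln(275/250) + (0.088 − 0.042 + 0.29²/2)·0.6667] / 0.2368 = [0.0953 + 0.0587] / 0.2368 = 0.6504 ≈ 0.65
d₂ = d₁ − σ√T = 0.6504 − 0.2368 = 0.4136 ≈ 0.41
exp(−qT) = exp(−0.042·0.6667) = 0.9724;  exp(−rT) = exp(−0.088·0.6667) = 0.9430
C = 275·0.9724·N(0.65) − 250·0.9430·N(0.41) = 275·0.9724·0.7422 − 250·0.9430·0.6591 = 198.4717 − 155.3828 = 43.0889

£43.09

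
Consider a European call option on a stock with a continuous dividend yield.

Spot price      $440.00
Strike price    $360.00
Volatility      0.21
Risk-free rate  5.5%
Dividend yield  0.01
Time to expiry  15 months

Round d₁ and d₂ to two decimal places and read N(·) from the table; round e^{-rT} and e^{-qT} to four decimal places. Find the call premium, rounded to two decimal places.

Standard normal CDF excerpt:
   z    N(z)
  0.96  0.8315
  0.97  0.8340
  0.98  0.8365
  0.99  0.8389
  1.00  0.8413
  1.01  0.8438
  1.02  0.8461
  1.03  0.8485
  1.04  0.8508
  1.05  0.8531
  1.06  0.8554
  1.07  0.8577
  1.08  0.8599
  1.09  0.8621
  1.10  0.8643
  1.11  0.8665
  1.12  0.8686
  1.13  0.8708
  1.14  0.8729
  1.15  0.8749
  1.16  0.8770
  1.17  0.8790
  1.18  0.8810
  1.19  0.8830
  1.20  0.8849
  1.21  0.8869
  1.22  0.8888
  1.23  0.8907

T = 1.25;  σ√T = 0.2348
ln(S/K) + (r − q + σ²/2)T = ln(440/360) + (0.055 − 0.01 + 0.21²/2)·1.25 = 0.2007 + 0.0838 = 0.2845
d₁ = 0.2845 / 0.2348 = 1.2117 which rounds to 1.21
d₂ = d₁ − σ√T = 1.2117 − 0.2348 = 0.9769 which rounds to 0.98
e^(−qT) = e^(−0.01·1.25) = 0.9876;  e^(−rT) = e^(−0.055·1.25) = 0.9336
C = 440·0.9876·N(1.21) − 360·0.9336·N(0.98) = 440·0.9876·0.8869 − 360·0.9336·0.8365 = 385.3971 − 281.1443 = 104.2528

$104.25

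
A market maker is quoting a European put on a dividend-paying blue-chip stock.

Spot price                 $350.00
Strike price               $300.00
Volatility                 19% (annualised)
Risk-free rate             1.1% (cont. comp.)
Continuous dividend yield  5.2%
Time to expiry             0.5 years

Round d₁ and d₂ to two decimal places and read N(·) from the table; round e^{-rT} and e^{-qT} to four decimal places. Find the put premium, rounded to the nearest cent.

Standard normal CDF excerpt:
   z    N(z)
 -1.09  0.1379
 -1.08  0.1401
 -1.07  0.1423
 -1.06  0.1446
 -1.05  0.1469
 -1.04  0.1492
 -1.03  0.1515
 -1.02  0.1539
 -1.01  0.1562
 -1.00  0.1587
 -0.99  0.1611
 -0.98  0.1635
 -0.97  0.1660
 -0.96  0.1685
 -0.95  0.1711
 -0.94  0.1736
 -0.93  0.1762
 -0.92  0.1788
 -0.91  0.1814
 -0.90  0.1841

σ√T = 0.19·√0.5 = 0.1344
d₁ = [ln(350/300) + (0.011 − 0.052 + 0.19²/2)·0.5] / 0.1344 = [0.1542 − 0.0115] / 0.1344 = 1.0620 ≈ 1.06
d₂ = d₁ − σ√T = 1.0620 − 0.1344 = 0.9276 ≈ 0.93
e^(−qT) = e^(−0.052·0.5) = 0.9743;  e^(−rT) = e^(−0.011·0.5) = 0.9945
N(−d₂) = N(-0.93) = 0.1762;  N(−d₁) = N(-1.06) = 0.1446
P = 300·0.9945·0.1762 − 350·0.9743·0.1446 = 52.5693 − 49.3093 = 3.2599

$3.26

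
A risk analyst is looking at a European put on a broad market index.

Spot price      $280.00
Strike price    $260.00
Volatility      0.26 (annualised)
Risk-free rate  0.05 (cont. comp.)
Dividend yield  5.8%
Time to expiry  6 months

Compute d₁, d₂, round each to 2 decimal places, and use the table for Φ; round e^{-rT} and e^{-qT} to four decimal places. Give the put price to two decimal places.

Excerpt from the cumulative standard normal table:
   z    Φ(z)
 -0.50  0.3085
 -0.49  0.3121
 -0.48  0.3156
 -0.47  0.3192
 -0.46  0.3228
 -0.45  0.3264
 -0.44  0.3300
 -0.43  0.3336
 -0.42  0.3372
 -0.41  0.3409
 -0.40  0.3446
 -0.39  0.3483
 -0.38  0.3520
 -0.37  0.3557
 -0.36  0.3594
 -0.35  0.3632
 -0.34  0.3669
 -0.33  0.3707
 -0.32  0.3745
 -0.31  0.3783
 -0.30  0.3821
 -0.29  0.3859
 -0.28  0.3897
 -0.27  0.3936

$11.04

T = 0.5;  σ√T = 0.1838
d₁ = [ln(280/260) + (0.05 − 0.058 + ½·0.26²)·0.5] / (σ√T) = (0.0741 + 0.0129) / 0.1838 = 0.4733 which rounds to 0.47
d₂ = 0.4733 − 0.1838 = 0.2894 which rounds to 0.29
exp(−qT) = exp(−0.058·0.5) = 0.9714;  exp(−rT) = exp(−0.05·0.5) = 0.9753
P = 260·0.9753·N(-0.29) − 280·0.9714·N(-0.47) = 260·0.9753·0.3859 − 280·0.9714·0.3192 = 97.8558 − 86.8198 = 11.0359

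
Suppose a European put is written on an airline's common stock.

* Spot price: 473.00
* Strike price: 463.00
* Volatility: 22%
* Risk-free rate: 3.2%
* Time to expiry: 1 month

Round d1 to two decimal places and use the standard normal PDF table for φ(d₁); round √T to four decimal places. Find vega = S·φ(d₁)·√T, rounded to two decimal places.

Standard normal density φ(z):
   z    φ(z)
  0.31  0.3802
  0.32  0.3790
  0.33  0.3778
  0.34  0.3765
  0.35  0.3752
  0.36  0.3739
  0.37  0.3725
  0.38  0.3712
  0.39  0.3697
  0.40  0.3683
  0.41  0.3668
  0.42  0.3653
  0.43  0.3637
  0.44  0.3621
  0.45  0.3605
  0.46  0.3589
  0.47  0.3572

50.09

σ√T = 0.22 × 0.2887 = 0.0635
d₁ = [ln(473/463) + (0.032 + ½·0.22²)·0.08333] / (σ√T) = (0.0214 + 0.0047) / 0.0635 = 0.4102 ⇒ 0.41
√T = √0.08333 = 0.2887
φ(d₁) = φ(0.41) = 0.3668
vega = S·φ(d₁)·√T = 473·0.3668·0.2887 = 50.0884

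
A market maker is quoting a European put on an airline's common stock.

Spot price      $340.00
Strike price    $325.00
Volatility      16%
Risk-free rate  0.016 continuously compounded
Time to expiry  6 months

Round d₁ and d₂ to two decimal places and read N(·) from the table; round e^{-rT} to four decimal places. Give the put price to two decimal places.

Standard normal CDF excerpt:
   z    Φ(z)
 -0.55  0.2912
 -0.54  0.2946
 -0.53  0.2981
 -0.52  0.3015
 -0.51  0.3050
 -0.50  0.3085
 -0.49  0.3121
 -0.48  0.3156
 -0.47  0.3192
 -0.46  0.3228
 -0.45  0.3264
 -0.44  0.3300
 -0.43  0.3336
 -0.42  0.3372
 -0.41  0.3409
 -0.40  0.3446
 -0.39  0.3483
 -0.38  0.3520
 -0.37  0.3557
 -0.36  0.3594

$8.55

σ√T = 0.16·√0.5 = 0.1131
ln(S/K) + (r + σ²/2)T = ln(340/325) + (0.016 + 0.16²/2)·0.5 = 0.0451 + 0.0144 = 0.0595
d₁ = 0.0595 / 0.1131 = 0.5261 which rounds to 0.53
d₂ = d₁ − σ√T = 0.5261 − 0.1131 = 0.4130 which rounds to 0.41
exp(−rT) = exp(−0.016·0.5) = 0.9920
N(−d₂) = N(-0.41) = 0.3409;  N(−d₁) = N(-0.53) = 0.2981
P = 325·0.9920·0.3409 − 340·0.2981 = 109.9062 − 101.3540 = 8.5522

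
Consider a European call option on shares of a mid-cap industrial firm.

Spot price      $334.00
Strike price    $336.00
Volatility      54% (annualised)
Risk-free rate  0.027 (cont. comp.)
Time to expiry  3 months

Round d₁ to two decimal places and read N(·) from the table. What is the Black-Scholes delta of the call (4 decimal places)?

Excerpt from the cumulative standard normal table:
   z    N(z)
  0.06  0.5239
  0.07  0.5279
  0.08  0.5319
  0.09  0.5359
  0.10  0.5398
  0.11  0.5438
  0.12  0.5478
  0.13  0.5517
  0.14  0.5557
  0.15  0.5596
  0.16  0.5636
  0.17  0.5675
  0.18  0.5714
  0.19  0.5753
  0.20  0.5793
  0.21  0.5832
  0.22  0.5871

0.5557

σ√T = 0.54 × 0.5000 = 0.2700
d₁ = [ln(334/336) + (0.027 + ½·0.54²)·0.25] / (σ√T) = (-0.0060 + 0.0432) / 0.2700 = 0.1379 ⇒ 0.14
N(d₁) = N(0.14) = 0.5557
Δ_call = N(d₁) = 0.5557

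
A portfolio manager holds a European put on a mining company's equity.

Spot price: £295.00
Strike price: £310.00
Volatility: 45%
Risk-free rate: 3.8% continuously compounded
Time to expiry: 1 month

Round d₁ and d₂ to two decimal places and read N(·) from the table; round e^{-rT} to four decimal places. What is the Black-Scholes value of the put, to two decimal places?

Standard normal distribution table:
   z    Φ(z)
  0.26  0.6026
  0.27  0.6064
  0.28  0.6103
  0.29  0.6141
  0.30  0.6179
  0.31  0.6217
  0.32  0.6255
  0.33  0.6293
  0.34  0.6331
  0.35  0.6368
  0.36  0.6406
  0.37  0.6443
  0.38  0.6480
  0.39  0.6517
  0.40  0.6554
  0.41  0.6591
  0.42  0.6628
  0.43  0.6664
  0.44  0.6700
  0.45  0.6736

£23.65

T = 0.08333;  σ√T = 0.1299
d₁ = [ln(295/310) + (0.038 + 0.45²/2)·0.08333] / 0.1299 = [-0.0496 + 0.0116] / 0.1299 = -0.2925 ⇒ -0.29
d₂ = d₁ − σ√T = -0.2925 − 0.1299 = -0.4224 ⇒ -0.42
exp(−rT) = exp(−0.038·0.08333) = 0.9968
P = 310·0.9968·N(0.42) − 295·N(0.29) = 310·0.9968·0.6628 − 295·0.6141 = 204.8105 − 181.1595 = 23.6510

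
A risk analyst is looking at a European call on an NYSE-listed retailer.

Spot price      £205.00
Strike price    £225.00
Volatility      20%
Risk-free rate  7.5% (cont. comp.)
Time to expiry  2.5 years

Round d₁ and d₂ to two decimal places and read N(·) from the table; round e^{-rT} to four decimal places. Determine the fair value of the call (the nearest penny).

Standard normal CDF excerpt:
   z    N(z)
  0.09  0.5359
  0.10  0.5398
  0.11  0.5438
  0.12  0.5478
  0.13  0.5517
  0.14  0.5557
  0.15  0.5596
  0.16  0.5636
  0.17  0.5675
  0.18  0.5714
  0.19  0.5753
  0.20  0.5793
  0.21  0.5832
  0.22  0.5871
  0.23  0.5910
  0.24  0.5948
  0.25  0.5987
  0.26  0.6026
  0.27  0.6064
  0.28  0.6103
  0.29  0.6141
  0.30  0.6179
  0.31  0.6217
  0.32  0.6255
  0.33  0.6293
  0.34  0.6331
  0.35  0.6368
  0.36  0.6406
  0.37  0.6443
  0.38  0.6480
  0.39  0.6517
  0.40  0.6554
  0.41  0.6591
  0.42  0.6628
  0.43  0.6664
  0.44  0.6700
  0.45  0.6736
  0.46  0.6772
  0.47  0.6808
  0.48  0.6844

£35.17

σ√T = 0.2 × 1.5811 = 0.3162
d₁ = [ln(205/225) + (0.075 + 0.2²/2)·2.5] / 0.3162 = [-0.0931 + 0.2375] / 0.3162 = 0.4567 → 0.46
d₂ = d₁ − σ√T = 0.4567 − 0.3162 = 0.1404 → 0.14
e^(−rT) = e^(−0.075·2.5) = 0.8290
N(d₁) = N(0.46) = 0.6772;  N(d₂) = N(0.14) = 0.5557
C = 205·0.6772 − 225·0.8290·0.5557 = 138.8260 − 103.6519 = 35.1741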